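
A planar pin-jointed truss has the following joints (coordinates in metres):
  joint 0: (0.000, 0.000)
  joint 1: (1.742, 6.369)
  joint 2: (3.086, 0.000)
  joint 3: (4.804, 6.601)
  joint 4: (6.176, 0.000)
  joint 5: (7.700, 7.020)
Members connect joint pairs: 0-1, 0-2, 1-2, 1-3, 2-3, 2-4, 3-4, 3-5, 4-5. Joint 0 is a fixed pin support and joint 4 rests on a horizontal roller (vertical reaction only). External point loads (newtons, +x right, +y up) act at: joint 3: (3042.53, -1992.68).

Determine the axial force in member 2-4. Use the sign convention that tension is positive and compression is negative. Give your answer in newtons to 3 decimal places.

998.063

N=6 nodes, M=9 members, R=3 reactions → 2N=12, M+R=12
member 0 (0-1): L=6.6029, (cx,cy)=(0.2638,0.9646)
member 1 (0-2): L=3.0860, (cx,cy)=(1.0000,0.0000)
member 2 (1-2): L=6.5093, (cx,cy)=(0.2065,-0.9785)
member 3 (1-3): L=3.0708, (cx,cy)=(0.9971,0.0756)
member 4 (2-3): L=6.8209, (cx,cy)=(0.2519,0.9678)
member 5 (2-4): L=3.0900, (cx,cy)=(1.0000,0.0000)
member 6 (3-4): L=6.7421, (cx,cy)=(0.2035,-0.9791)
member 7 (3-5): L=2.9262, (cx,cy)=(0.9897,0.1432)
member 8 (4-5): L=7.1835, (cx,cy)=(0.2122,0.9772)
solve A·x = −loads:
  F[0-1] = +2912.4094 N (tension)
  F[0-2] = +2274.1719 N (tension)
  F[1-2] = -2767.3486 N (compression)
  F[1-3] = +1343.5865 N (tension)
  F[2-3] = +2797.9214 N (tension)
  F[2-4] = +998.0633 N (tension)
  F[3-4] = -4904.5323 N (compression)
  F[3-5] = -0.0000 N (compression)
  F[4-5] = -0.0000 N (compression)
  Rx@0 = -3042.5300 N
  Ry@0 = -2809.2266 N
  Ry@4 = +4801.9066 N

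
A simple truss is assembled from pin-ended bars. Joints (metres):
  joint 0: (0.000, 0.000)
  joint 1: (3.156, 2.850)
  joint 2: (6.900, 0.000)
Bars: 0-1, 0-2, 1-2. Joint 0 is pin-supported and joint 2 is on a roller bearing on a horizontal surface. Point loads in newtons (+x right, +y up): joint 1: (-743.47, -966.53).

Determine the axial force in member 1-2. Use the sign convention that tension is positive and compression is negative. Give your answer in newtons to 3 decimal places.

N=3 nodes, M=3 members, R=3 reactions → 2N=6, M+R=6
member 0 (0-1): L=4.2524, (cx,cy)=(0.7422,0.6702)
member 1 (0-2): L=6.9000, (cx,cy)=(1.0000,0.0000)
member 2 (1-2): L=4.7053, (cx,cy)=(0.7957,-0.6057)
solve A·x = −loads:
  F[0-1] = -1240.7032 N (compression)
  F[0-2] = +177.3434 N (tension)
  F[1-2] = -222.8786 N (compression)
  Rx@0 = +743.4700 N
  Ry@0 = +831.5330 N
  Ry@2 = +134.9970 N

-222.879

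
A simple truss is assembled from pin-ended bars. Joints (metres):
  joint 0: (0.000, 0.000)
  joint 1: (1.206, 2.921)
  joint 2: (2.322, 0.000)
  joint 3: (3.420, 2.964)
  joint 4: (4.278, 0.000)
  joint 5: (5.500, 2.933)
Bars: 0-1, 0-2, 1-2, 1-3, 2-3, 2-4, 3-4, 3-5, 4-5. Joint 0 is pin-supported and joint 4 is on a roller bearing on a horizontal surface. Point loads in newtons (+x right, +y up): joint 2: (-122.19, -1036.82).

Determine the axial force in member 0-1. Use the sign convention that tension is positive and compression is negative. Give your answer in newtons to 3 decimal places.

-512.874

N=6 nodes, M=9 members, R=3 reactions → 2N=12, M+R=12
member 0 (0-1): L=3.1602, (cx,cy)=(0.3816,0.9243)
member 1 (0-2): L=2.3220, (cx,cy)=(1.0000,0.0000)
member 2 (1-2): L=3.1269, (cx,cy)=(0.3569,-0.9341)
member 3 (1-3): L=2.2144, (cx,cy)=(0.9998,0.0194)
member 4 (2-3): L=3.1608, (cx,cy)=(0.3474,0.9377)
member 5 (2-4): L=1.9560, (cx,cy)=(1.0000,0.0000)
member 6 (3-4): L=3.0857, (cx,cy)=(0.2781,-0.9606)
member 7 (3-5): L=2.0802, (cx,cy)=(0.9999,-0.0149)
member 8 (4-5): L=3.1774, (cx,cy)=(0.3846,0.9231)
solve A·x = −loads:
  F[0-1] = -512.8736 N (compression)
  F[0-2] = +73.5354 N (tension)
  F[1-2] = +499.7018 N (tension)
  F[1-3] = -374.1393 N (compression)
  F[2-3] = +607.8825 N (tension)
  F[2-4] = +162.9048 N (tension)
  F[3-4] = -585.8661 N (compression)
  F[3-5] = -0.0000 N (compression)
  F[4-5] = +0.0000 N (tension)
  Rx@0 = +122.1900 N
  Ry@0 = +474.0580 N
  Ry@4 = +562.7620 N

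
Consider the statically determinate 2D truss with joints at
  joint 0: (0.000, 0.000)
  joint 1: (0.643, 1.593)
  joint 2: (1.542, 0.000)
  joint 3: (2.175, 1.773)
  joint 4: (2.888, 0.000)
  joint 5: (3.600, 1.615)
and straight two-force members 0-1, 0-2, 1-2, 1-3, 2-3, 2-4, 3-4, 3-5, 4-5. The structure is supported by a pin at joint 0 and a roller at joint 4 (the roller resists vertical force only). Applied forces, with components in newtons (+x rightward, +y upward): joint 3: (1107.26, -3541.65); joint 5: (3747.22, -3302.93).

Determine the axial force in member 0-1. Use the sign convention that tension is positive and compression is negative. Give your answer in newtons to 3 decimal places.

2928.018

N=6 nodes, M=9 members, R=3 reactions → 2N=12, M+R=12
member 0 (0-1): L=1.7179, (cx,cy)=(0.3743,0.9273)
member 1 (0-2): L=1.5420, (cx,cy)=(1.0000,0.0000)
member 2 (1-2): L=1.8292, (cx,cy)=(0.4915,-0.8709)
member 3 (1-3): L=1.5425, (cx,cy)=(0.9932,0.1167)
member 4 (2-3): L=1.8826, (cx,cy)=(0.3362,0.9418)
member 5 (2-4): L=1.3460, (cx,cy)=(1.0000,0.0000)
member 6 (3-4): L=1.9110, (cx,cy)=(0.3731,-0.9278)
member 7 (3-5): L=1.4337, (cx,cy)=(0.9939,-0.1102)
member 8 (4-5): L=1.7650, (cx,cy)=(0.4034,0.9150)
solve A·x = −loads:
  F[0-1] = +2928.0176 N (tension)
  F[0-2] = +3758.5247 N (tension)
  F[1-2] = -2785.1721 N (compression)
  F[1-3] = +2481.7683 N (tension)
  F[2-3] = +2575.5267 N (tension)
  F[2-4] = +1523.6830 N (tension)
  F[3-4] = -7336.6558 N (compression)
  F[3-5] = +4991.2753 N (tension)
  F[4-5] = -3008.5408 N (compression)
  Rx@0 = -4854.4800 N
  Ry@0 = -2715.1738 N
  Ry@4 = +9559.7538 N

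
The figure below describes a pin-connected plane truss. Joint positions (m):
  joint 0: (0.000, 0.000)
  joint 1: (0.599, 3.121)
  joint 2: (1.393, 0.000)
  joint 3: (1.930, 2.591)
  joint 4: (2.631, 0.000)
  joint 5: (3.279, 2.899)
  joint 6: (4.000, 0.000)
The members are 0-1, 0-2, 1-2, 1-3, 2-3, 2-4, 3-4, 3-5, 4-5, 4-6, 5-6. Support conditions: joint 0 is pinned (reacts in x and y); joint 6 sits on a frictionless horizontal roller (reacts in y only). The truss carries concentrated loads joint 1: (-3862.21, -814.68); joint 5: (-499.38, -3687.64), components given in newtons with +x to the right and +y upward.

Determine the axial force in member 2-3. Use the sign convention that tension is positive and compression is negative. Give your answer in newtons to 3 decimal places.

-3115.806

N=7 nodes, M=11 members, R=3 reactions → 2N=14, M+R=14
member 0 (0-1): L=3.1780, (cx,cy)=(0.1885,0.9821)
member 1 (0-2): L=1.3930, (cx,cy)=(1.0000,0.0000)
member 2 (1-2): L=3.2204, (cx,cy)=(0.2466,-0.9691)
member 3 (1-3): L=1.4326, (cx,cy)=(0.9291,-0.3699)
member 4 (2-3): L=2.6461, (cx,cy)=(0.2029,0.9792)
member 5 (2-4): L=1.2380, (cx,cy)=(1.0000,0.0000)
member 6 (3-4): L=2.6842, (cx,cy)=(0.2612,-0.9653)
member 7 (3-5): L=1.3837, (cx,cy)=(0.9749,0.2226)
member 8 (4-5): L=2.9705, (cx,cy)=(0.2181,0.9759)
member 9 (4-6): L=1.3690, (cx,cy)=(1.0000,0.0000)
member 10 (5-6): L=2.9873, (cx,cy)=(0.2414,-0.9704)
solve A·x = −loads:
  F[0-1] = -4819.1728 N (compression)
  F[0-2] = -3453.2454 N (compression)
  F[1-2] = +3148.1525 N (tension)
  F[1-3] = +2343.9798 N (tension)
  F[2-3] = -3115.8059 N (compression)
  F[2-4] = -2044.7310 N (compression)
  F[3-4] = +4167.0887 N (tension)
  F[3-5] = +468.8260 N (tension)
  F[4-5] = -4121.7332 N (compression)
  F[4-6] = -57.3203 N (compression)
  F[5-6] = +237.4948 N (tension)
  Rx@0 = +4361.5900 N
  Ry@0 = +4732.7938 N
  Ry@6 = -230.4738 N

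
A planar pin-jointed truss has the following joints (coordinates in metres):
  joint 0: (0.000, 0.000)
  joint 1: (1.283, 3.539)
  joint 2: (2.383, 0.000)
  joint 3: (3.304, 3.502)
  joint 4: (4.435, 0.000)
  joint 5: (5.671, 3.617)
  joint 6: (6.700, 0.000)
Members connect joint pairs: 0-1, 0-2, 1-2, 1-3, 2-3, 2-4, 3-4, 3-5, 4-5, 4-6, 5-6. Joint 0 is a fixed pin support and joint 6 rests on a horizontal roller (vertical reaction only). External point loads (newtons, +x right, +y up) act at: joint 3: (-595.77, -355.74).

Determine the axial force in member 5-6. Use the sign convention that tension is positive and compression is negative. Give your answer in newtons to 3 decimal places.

141.369

N=7 nodes, M=11 members, R=3 reactions → 2N=14, M+R=14
member 0 (0-1): L=3.7644, (cx,cy)=(0.3408,0.9401)
member 1 (0-2): L=2.3830, (cx,cy)=(1.0000,0.0000)
member 2 (1-2): L=3.7060, (cx,cy)=(0.2968,-0.9549)
member 3 (1-3): L=2.0213, (cx,cy)=(0.9998,-0.0183)
member 4 (2-3): L=3.6211, (cx,cy)=(0.2543,0.9671)
member 5 (2-4): L=2.0520, (cx,cy)=(1.0000,0.0000)
member 6 (3-4): L=3.6801, (cx,cy)=(0.3073,-0.9516)
member 7 (3-5): L=2.3698, (cx,cy)=(0.9988,0.0485)
member 8 (4-5): L=3.8224, (cx,cy)=(0.3234,0.9463)
member 9 (4-6): L=2.2650, (cx,cy)=(1.0000,0.0000)
member 10 (5-6): L=3.7605, (cx,cy)=(0.2736,-0.9618)
solve A·x = −loads:
  F[0-1] = -523.0289 N (compression)
  F[0-2] = -417.5083 N (compression)
  F[1-2] = +521.3022 N (tension)
  F[1-3] = -333.0479 N (compression)
  F[2-3] = -514.7374 N (compression)
  F[2-4] = -131.8577 N (compression)
  F[3-4] = +147.3093 N (tension)
  F[3-5] = +86.6875 N (tension)
  F[4-5] = -148.1387 N (compression)
  F[4-6] = -38.6831 N (compression)
  F[5-6] = +141.3688 N (tension)
  Rx@0 = +595.7700 N
  Ry@0 = +491.7134 N
  Ry@6 = -135.9734 N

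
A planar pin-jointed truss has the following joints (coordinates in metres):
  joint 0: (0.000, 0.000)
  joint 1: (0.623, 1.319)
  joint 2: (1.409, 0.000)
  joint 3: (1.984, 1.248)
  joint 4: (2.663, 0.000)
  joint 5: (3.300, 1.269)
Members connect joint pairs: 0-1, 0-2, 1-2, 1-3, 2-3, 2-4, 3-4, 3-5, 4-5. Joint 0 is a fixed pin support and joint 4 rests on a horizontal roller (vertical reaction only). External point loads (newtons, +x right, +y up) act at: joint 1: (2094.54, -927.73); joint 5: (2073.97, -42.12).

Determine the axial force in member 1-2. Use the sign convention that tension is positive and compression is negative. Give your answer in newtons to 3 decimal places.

-2614.626

N=6 nodes, M=9 members, R=3 reactions → 2N=12, M+R=12
member 0 (0-1): L=1.4587, (cx,cy)=(0.4271,0.9042)
member 1 (0-2): L=1.4090, (cx,cy)=(1.0000,0.0000)
member 2 (1-2): L=1.5354, (cx,cy)=(0.5119,-0.8590)
member 3 (1-3): L=1.3629, (cx,cy)=(0.9986,-0.0521)
member 4 (2-3): L=1.3741, (cx,cy)=(0.4185,0.9082)
member 5 (2-4): L=1.2540, (cx,cy)=(1.0000,0.0000)
member 6 (3-4): L=1.4208, (cx,cy)=(0.4779,-0.8784)
member 7 (3-5): L=1.3162, (cx,cy)=(0.9999,0.0160)
member 8 (4-5): L=1.4199, (cx,cy)=(0.4486,0.8937)
solve A·x = −loads:
  F[0-1] = +1465.5109 N (tension)
  F[0-2] = +3542.6135 N (tension)
  F[1-2] = -2614.6265 N (compression)
  F[1-3] = -130.3738 N (compression)
  F[2-3] = +2473.0027 N (tension)
  F[2-4] = +1169.3187 N (tension)
  F[3-4] = -2526.3481 N (compression)
  F[3-5] = +2112.2996 N (tension)
  F[4-5] = -84.8392 N (compression)
  Rx@0 = -4168.5100 N
  Ry@0 = -1325.1323 N
  Ry@4 = +2294.9823 N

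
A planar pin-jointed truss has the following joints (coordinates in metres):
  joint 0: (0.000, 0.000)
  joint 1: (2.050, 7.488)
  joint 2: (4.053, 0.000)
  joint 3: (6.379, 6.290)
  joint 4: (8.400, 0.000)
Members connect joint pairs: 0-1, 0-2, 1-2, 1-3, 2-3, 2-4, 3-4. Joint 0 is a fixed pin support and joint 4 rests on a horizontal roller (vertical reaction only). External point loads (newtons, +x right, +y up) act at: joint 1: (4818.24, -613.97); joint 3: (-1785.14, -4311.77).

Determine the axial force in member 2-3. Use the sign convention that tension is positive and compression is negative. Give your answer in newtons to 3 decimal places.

976.194

N=5 nodes, M=7 members, R=3 reactions → 2N=10, M+R=10
member 0 (0-1): L=7.7635, (cx,cy)=(0.2641,0.9645)
member 1 (0-2): L=4.0530, (cx,cy)=(1.0000,0.0000)
member 2 (1-2): L=7.7513, (cx,cy)=(0.2584,-0.9660)
member 3 (1-3): L=4.4917, (cx,cy)=(0.9638,-0.2667)
member 4 (2-3): L=6.7063, (cx,cy)=(0.3468,0.9379)
member 5 (2-4): L=4.3470, (cx,cy)=(1.0000,0.0000)
member 6 (3-4): L=6.6067, (cx,cy)=(0.3059,-0.9521)
solve A·x = −loads:
  F[0-1] = +1510.4737 N (tension)
  F[0-2] = +2634.2525 N (tension)
  F[1-2] = -947.7876 N (compression)
  F[1-3] = -4331.3759 N (compression)
  F[2-3] = +976.1938 N (tension)
  F[2-4] = +2050.7539 N (tension)
  F[3-4] = -6703.9704 N (compression)
  Rx@0 = -3033.1000 N
  Ry@0 = -1456.8636 N
  Ry@4 = +6382.6036 N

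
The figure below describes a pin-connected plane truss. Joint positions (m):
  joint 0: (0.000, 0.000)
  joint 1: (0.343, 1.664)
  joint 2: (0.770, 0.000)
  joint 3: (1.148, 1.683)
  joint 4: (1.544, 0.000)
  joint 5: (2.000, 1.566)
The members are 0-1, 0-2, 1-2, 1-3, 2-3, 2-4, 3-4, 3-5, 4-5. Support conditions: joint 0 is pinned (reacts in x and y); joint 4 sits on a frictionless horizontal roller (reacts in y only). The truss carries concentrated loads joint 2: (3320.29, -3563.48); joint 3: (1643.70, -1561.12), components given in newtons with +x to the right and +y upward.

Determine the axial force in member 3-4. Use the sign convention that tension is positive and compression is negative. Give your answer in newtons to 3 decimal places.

-4858.686

N=6 nodes, M=9 members, R=3 reactions → 2N=12, M+R=12
member 0 (0-1): L=1.6990, (cx,cy)=(0.2019,0.9794)
member 1 (0-2): L=0.7700, (cx,cy)=(1.0000,0.0000)
member 2 (1-2): L=1.7179, (cx,cy)=(0.2486,-0.9686)
member 3 (1-3): L=0.8052, (cx,cy)=(0.9997,0.0236)
member 4 (2-3): L=1.7249, (cx,cy)=(0.2191,0.9757)
member 5 (2-4): L=0.7740, (cx,cy)=(1.0000,0.0000)
member 6 (3-4): L=1.7290, (cx,cy)=(0.2290,-0.9734)
member 7 (3-5): L=0.8600, (cx,cy)=(0.9907,-0.1360)
member 8 (4-5): L=1.6310, (cx,cy)=(0.2796,0.9601)
solve A·x = −loads:
  F[0-1] = -403.3771 N (compression)
  F[0-2] = +5045.4260 N (tension)
  F[1-2] = +403.4435 N (tension)
  F[1-3] = -181.7654 N (compression)
  F[2-3] = +3251.7361 N (tension)
  F[2-4] = +1112.8303 N (tension)
  F[3-4] = -4858.6864 N (compression)
  F[3-5] = -0.0000 N (compression)
  F[4-5] = +0.0000 N (tension)
  Rx@0 = -4963.9900 N
  Ry@0 = +395.0712 N
  Ry@4 = +4729.5288 N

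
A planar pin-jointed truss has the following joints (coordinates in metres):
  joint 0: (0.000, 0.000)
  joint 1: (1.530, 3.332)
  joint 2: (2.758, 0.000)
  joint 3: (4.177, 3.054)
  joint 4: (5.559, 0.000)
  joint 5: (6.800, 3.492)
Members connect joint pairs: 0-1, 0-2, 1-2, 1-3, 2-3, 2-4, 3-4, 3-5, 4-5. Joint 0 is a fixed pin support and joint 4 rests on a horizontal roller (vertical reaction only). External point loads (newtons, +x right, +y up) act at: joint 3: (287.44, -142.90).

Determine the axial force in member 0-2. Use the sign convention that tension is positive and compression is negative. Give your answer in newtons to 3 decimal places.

231.242

N=6 nodes, M=9 members, R=3 reactions → 2N=12, M+R=12
member 0 (0-1): L=3.6665, (cx,cy)=(0.4173,0.9088)
member 1 (0-2): L=2.7580, (cx,cy)=(1.0000,0.0000)
member 2 (1-2): L=3.5511, (cx,cy)=(0.3458,-0.9383)
member 3 (1-3): L=2.6616, (cx,cy)=(0.9945,-0.1045)
member 4 (2-3): L=3.3676, (cx,cy)=(0.4214,0.9069)
member 5 (2-4): L=2.8010, (cx,cy)=(1.0000,0.0000)
member 6 (3-4): L=3.3521, (cx,cy)=(0.4123,-0.9111)
member 7 (3-5): L=2.6593, (cx,cy)=(0.9863,0.1647)
member 8 (4-5): L=3.7060, (cx,cy)=(0.3349,0.9423)
solve A·x = −loads:
  F[0-1] = +134.6739 N (tension)
  F[0-2] = +231.2415 N (tension)
  F[1-2] = -142.2306 N (compression)
  F[1-3] = +105.9628 N (tension)
  F[2-3] = +147.1579 N (tension)
  F[2-4] = +120.0484 N (tension)
  F[3-4] = -291.1859 N (compression)
  F[3-5] = -0.0000 N (compression)
  F[4-5] = +0.0000 N (tension)
  Rx@0 = -287.4400 N
  Ry@0 = -122.3878 N
  Ry@4 = +265.2878 N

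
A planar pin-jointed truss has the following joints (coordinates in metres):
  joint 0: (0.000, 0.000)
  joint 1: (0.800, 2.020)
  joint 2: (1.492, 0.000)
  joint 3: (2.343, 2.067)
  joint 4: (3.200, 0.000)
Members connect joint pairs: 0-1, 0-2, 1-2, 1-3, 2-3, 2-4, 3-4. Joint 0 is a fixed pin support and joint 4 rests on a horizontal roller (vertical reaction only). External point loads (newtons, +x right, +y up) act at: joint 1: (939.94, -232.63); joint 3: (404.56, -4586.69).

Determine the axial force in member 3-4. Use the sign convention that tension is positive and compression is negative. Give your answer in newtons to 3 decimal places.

-4623.689

N=5 nodes, M=7 members, R=3 reactions → 2N=10, M+R=10
member 0 (0-1): L=2.1726, (cx,cy)=(0.3682,0.9297)
member 1 (0-2): L=1.4920, (cx,cy)=(1.0000,0.0000)
member 2 (1-2): L=2.1352, (cx,cy)=(0.3241,-0.9460)
member 3 (1-3): L=1.5437, (cx,cy)=(0.9995,0.0304)
member 4 (2-3): L=2.2353, (cx,cy)=(0.3807,0.9247)
member 5 (2-4): L=1.7080, (cx,cy)=(1.0000,0.0000)
member 6 (3-4): L=2.2376, (cx,cy)=(0.3830,-0.9237)
solve A·x = −loads:
  F[0-1] = -589.6135 N (compression)
  F[0-2] = +1561.6041 N (tension)
  F[1-2] = +293.2463 N (tension)
  F[1-3] = -1252.6615 N (compression)
  F[2-3] = -300.0111 N (compression)
  F[2-4] = +1770.8564 N (tension)
  F[3-4] = -4623.6893 N (compression)
  Rx@0 = -1344.5000 N
  Ry@0 = +548.1878 N
  Ry@4 = +4271.1322 N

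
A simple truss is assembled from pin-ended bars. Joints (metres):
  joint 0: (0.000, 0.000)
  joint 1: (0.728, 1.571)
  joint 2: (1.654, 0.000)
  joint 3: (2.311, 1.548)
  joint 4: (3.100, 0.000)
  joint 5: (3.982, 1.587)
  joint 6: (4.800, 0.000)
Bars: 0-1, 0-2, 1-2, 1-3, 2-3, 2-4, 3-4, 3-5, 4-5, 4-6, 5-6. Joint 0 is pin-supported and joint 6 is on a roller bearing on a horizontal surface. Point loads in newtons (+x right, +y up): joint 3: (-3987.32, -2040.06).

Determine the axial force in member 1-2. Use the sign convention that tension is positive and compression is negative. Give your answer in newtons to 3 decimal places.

2762.596

N=7 nodes, M=11 members, R=3 reactions → 2N=14, M+R=14
member 0 (0-1): L=1.7315, (cx,cy)=(0.4204,0.9073)
member 1 (0-2): L=1.6540, (cx,cy)=(1.0000,0.0000)
member 2 (1-2): L=1.8236, (cx,cy)=(0.5078,-0.8615)
member 3 (1-3): L=1.5832, (cx,cy)=(0.9999,-0.0145)
member 4 (2-3): L=1.6817, (cx,cy)=(0.3907,0.9205)
member 5 (2-4): L=1.4460, (cx,cy)=(1.0000,0.0000)
member 6 (3-4): L=1.7375, (cx,cy)=(0.4541,-0.8909)
member 7 (3-5): L=1.6715, (cx,cy)=(0.9997,0.0233)
member 8 (4-5): L=1.8156, (cx,cy)=(0.4858,0.8741)
member 9 (4-6): L=1.7000, (cx,cy)=(1.0000,0.0000)
member 10 (5-6): L=1.7854, (cx,cy)=(0.4582,-0.8889)
solve A·x = −loads:
  F[0-1] = -2583.1870 N (compression)
  F[0-2] = -2901.2205 N (compression)
  F[1-2] = +2762.5963 N (tension)
  F[1-3] = -2489.1720 N (compression)
  F[2-3] = -2585.4084 N (compression)
  F[2-4] = -488.3245 N (compression)
  F[3-4] = +349.5152 N (tension)
  F[3-5] = +329.6970 N (tension)
  F[4-5] = -356.2601 N (compression)
  F[4-6] = -156.5420 N (compression)
  F[5-6] = +341.6771 N (tension)
  Rx@0 = +3987.3200 N
  Ry@0 = +2343.7668 N
  Ry@6 = -303.7068 N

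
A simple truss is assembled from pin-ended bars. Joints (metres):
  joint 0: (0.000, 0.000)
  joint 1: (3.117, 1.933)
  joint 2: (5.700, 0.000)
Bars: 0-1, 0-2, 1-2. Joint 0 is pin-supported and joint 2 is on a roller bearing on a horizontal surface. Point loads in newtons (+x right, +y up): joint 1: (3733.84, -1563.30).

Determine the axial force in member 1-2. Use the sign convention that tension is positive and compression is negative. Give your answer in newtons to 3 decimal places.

N=3 nodes, M=3 members, R=3 reactions → 2N=6, M+R=6
member 0 (0-1): L=3.6677, (cx,cy)=(0.8498,0.5270)
member 1 (0-2): L=5.7000, (cx,cy)=(1.0000,0.0000)
member 2 (1-2): L=3.2262, (cx,cy)=(0.8006,-0.5992)
solve A·x = −loads:
  F[0-1] = +1058.3995 N (tension)
  F[0-2] = +2834.3629 N (tension)
  F[1-2] = -3540.1574 N (compression)
  Rx@0 = -3733.8400 N
  Ry@0 = -557.8086 N
  Ry@2 = +2121.1086 N

-3540.157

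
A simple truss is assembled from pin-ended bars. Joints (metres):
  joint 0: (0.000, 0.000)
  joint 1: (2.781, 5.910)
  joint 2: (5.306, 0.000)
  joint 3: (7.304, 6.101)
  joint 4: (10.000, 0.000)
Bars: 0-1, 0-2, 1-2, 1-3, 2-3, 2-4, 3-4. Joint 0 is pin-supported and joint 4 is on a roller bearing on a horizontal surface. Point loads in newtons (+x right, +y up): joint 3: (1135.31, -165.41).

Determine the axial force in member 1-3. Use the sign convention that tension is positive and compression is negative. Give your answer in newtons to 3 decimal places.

N=5 nodes, M=7 members, R=3 reactions → 2N=10, M+R=10
member 0 (0-1): L=6.5316, (cx,cy)=(0.4258,0.9048)
member 1 (0-2): L=5.3060, (cx,cy)=(1.0000,0.0000)
member 2 (1-2): L=6.4268, (cx,cy)=(0.3929,-0.9196)
member 3 (1-3): L=4.5270, (cx,cy)=(0.9991,0.0422)
member 4 (2-3): L=6.4198, (cx,cy)=(0.3112,0.9503)
member 5 (2-4): L=4.6940, (cx,cy)=(1.0000,0.0000)
member 6 (3-4): L=6.6701, (cx,cy)=(0.4042,-0.9147)
solve A·x = −loads:
  F[0-1] = +716.2215 N (tension)
  F[0-2] = +830.3608 N (tension)
  F[1-2] = -678.4825 N (compression)
  F[1-3] = +572.0249 N (tension)
  F[2-3] = +656.5291 N (tension)
  F[2-4] = +359.4673 N (tension)
  F[3-4] = -889.3521 N (compression)
  Rx@0 = -1135.3100 N
  Ry@0 = -648.0581 N
  Ry@4 = +813.4681 N

572.025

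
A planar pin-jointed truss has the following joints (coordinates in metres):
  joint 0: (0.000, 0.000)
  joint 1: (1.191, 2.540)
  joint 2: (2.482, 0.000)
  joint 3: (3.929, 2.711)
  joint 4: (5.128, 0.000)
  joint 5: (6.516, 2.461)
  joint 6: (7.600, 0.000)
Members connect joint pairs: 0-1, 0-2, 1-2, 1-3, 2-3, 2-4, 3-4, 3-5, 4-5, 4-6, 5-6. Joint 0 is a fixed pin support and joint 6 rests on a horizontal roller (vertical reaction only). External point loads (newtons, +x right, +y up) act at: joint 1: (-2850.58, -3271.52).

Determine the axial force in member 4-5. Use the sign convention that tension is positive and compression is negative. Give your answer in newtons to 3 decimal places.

-458.669

N=7 nodes, M=11 members, R=3 reactions → 2N=14, M+R=14
member 0 (0-1): L=2.8054, (cx,cy)=(0.4245,0.9054)
member 1 (0-2): L=2.4820, (cx,cy)=(1.0000,0.0000)
member 2 (1-2): L=2.8493, (cx,cy)=(0.4531,-0.8915)
member 3 (1-3): L=2.7433, (cx,cy)=(0.9981,0.0623)
member 4 (2-3): L=3.0730, (cx,cy)=(0.4709,0.8822)
member 5 (2-4): L=2.6460, (cx,cy)=(1.0000,0.0000)
member 6 (3-4): L=2.9643, (cx,cy)=(0.4045,-0.9145)
member 7 (3-5): L=2.5991, (cx,cy)=(0.9954,-0.0962)
member 8 (4-5): L=2.8254, (cx,cy)=(0.4913,0.8710)
member 9 (4-6): L=2.4720, (cx,cy)=(1.0000,0.0000)
member 10 (5-6): L=2.6892, (cx,cy)=(0.4031,-0.9152)
solve A·x = −loads:
  F[0-1] = -4099.2945 N (compression)
  F[0-2] = -1110.2513 N (compression)
  F[1-2] = +553.7896 N (tension)
  F[1-3] = +861.0035 N (tension)
  F[2-3] = -559.6024 N (compression)
  F[2-4] = -595.8262 N (compression)
  F[3-4] = +436.8372 N (tension)
  F[3-5] = +421.0873 N (tension)
  F[4-5] = -458.6686 N (compression)
  F[4-6] = -193.8128 N (compression)
  F[5-6] = +480.8057 N (tension)
  Rx@0 = +2850.5800 N
  Ry@0 = +3711.5322 N
  Ry@6 = -440.0122 N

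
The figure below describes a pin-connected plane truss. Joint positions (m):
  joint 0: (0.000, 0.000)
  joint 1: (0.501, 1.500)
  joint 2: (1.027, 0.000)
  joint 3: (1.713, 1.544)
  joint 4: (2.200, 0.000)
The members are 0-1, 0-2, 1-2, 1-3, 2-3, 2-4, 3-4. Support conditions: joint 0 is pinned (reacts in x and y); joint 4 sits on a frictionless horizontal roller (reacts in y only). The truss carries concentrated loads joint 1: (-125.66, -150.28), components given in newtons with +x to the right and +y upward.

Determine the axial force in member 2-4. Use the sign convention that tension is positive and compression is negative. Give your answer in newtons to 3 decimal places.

N=5 nodes, M=7 members, R=3 reactions → 2N=10, M+R=10
member 0 (0-1): L=1.5815, (cx,cy)=(0.3168,0.9485)
member 1 (0-2): L=1.0270, (cx,cy)=(1.0000,0.0000)
member 2 (1-2): L=1.5896, (cx,cy)=(0.3309,-0.9437)
member 3 (1-3): L=1.2128, (cx,cy)=(0.9993,0.0363)
member 4 (2-3): L=1.6895, (cx,cy)=(0.4060,0.9139)
member 5 (2-4): L=1.1730, (cx,cy)=(1.0000,0.0000)
member 6 (3-4): L=1.6190, (cx,cy)=(0.3008,-0.9537)
solve A·x = −loads:
  F[0-1] = -212.6893 N (compression)
  F[0-2] = -58.2807 N (compression)
  F[1-2] = +56.0548 N (tension)
  F[1-3] = +39.7577 N (tension)
  F[2-3] = -57.8828 N (compression)
  F[2-4] = -16.2295 N (compression)
  F[3-4] = +53.9532 N (tension)
  Rx@0 = +125.6600 N
  Ry@0 = +201.7344 N
  Ry@4 = -51.4544 N

-16.229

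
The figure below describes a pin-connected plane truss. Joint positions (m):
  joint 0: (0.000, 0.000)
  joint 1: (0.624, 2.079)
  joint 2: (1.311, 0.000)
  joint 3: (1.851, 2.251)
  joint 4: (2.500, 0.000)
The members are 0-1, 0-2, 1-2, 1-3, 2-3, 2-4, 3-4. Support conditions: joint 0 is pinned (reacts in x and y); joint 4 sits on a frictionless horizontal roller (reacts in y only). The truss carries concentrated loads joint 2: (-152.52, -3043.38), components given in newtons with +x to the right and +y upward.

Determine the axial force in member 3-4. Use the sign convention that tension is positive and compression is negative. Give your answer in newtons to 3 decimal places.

-1660.957

N=5 nodes, M=7 members, R=3 reactions → 2N=10, M+R=10
member 0 (0-1): L=2.1706, (cx,cy)=(0.2875,0.9578)
member 1 (0-2): L=1.3110, (cx,cy)=(1.0000,0.0000)
member 2 (1-2): L=2.1896, (cx,cy)=(0.3138,-0.9495)
member 3 (1-3): L=1.2390, (cx,cy)=(0.9903,0.1388)
member 4 (2-3): L=2.3149, (cx,cy)=(0.2333,0.9724)
member 5 (2-4): L=1.1890, (cx,cy)=(1.0000,0.0000)
member 6 (3-4): L=2.3427, (cx,cy)=(0.2770,-0.9609)
solve A·x = −loads:
  F[0-1] = -1511.2229 N (compression)
  F[0-2] = +281.9183 N (tension)
  F[1-2] = +1395.6249 N (tension)
  F[1-3] = -880.8593 N (compression)
  F[2-3] = +1766.9807 N (tension)
  F[2-4] = +460.1380 N (tension)
  F[3-4] = -1660.9571 N (compression)
  Rx@0 = +152.5200 N
  Ry@0 = +1447.4315 N
  Ry@4 = +1595.9485 N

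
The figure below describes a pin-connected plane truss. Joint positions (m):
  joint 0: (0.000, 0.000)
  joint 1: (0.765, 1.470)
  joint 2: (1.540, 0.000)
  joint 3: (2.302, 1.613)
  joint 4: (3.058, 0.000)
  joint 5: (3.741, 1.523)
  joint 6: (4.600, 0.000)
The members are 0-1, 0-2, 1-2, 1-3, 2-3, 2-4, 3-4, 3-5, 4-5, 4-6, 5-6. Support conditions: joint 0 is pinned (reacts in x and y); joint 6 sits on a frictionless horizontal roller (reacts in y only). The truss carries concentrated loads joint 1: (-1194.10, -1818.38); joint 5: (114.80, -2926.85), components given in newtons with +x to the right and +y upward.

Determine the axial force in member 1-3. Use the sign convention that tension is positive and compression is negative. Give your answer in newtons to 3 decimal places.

N=7 nodes, M=11 members, R=3 reactions → 2N=14, M+R=14
member 0 (0-1): L=1.6571, (cx,cy)=(0.4616,0.8871)
member 1 (0-2): L=1.5400, (cx,cy)=(1.0000,0.0000)
member 2 (1-2): L=1.6618, (cx,cy)=(0.4664,-0.8846)
member 3 (1-3): L=1.5436, (cx,cy)=(0.9957,0.0926)
member 4 (2-3): L=1.7839, (cx,cy)=(0.4271,0.9042)
member 5 (2-4): L=1.5180, (cx,cy)=(1.0000,0.0000)
member 6 (3-4): L=1.7814, (cx,cy)=(0.4244,-0.9055)
member 7 (3-5): L=1.4418, (cx,cy)=(0.9980,-0.0624)
member 8 (4-5): L=1.6691, (cx,cy)=(0.4092,0.9124)
member 9 (4-6): L=1.5420, (cx,cy)=(1.0000,0.0000)
member 10 (5-6): L=1.7485, (cx,cy)=(0.4913,-0.8710)
solve A·x = −loads:
  F[0-1] = -2712.4363 N (compression)
  F[0-2] = +172.8629 N (tension)
  F[1-2] = +627.5285 N (tension)
  F[1-3] = -352.2357 N (compression)
  F[2-3] = -613.9319 N (compression)
  F[2-4] = +727.7598 N (tension)
  F[3-4] = +712.3082 N (tension)
  F[3-5] = -917.0452 N (compression)
  F[4-5] = -706.8683 N (compression)
  F[4-6] = +1319.3028 N (tension)
  F[5-6] = -2685.5185 N (compression)
  Rx@0 = +1079.3000 N
  Ry@0 = +2406.1170 N
  Ry@6 = +2339.1130 N

-352.236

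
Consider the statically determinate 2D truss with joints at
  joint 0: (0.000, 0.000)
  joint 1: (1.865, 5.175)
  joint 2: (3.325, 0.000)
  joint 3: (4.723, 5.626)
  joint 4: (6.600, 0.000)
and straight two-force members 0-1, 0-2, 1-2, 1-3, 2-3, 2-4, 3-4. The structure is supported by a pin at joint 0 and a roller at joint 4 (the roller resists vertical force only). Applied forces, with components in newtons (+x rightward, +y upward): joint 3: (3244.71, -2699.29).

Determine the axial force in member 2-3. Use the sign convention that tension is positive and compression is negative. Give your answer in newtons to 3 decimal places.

N=5 nodes, M=7 members, R=3 reactions → 2N=10, M+R=10
member 0 (0-1): L=5.5008, (cx,cy)=(0.3390,0.9408)
member 1 (0-2): L=3.3250, (cx,cy)=(1.0000,0.0000)
member 2 (1-2): L=5.3770, (cx,cy)=(0.2715,-0.9624)
member 3 (1-3): L=2.8934, (cx,cy)=(0.9878,0.1559)
member 4 (2-3): L=5.7971, (cx,cy)=(0.2412,0.9705)
member 5 (2-4): L=3.2750, (cx,cy)=(1.0000,0.0000)
member 6 (3-4): L=5.9309, (cx,cy)=(0.3165,-0.9486)
solve A·x = −loads:
  F[0-1] = +2124.0097 N (tension)
  F[0-2] = +2524.5830 N (tension)
  F[1-2] = -1874.6742 N (compression)
  F[1-3] = +1244.3605 N (tension)
  F[2-3] = +1859.1134 N (tension)
  F[2-4] = +1567.2242 N (tension)
  F[3-4] = -4952.0376 N (compression)
  Rx@0 = -3244.7100 N
  Ry@0 = -1998.2077 N
  Ry@4 = +4697.4977 N

1859.113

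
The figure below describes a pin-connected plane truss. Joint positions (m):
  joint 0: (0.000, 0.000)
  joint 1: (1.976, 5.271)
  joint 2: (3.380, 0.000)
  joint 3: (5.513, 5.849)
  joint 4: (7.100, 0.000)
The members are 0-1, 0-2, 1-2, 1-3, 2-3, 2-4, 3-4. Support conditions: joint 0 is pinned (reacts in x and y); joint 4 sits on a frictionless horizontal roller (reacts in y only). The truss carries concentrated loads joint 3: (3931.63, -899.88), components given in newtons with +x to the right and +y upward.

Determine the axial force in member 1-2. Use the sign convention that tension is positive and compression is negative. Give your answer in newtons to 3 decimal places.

-2827.981

N=5 nodes, M=7 members, R=3 reactions → 2N=10, M+R=10
member 0 (0-1): L=5.6292, (cx,cy)=(0.3510,0.9364)
member 1 (0-2): L=3.3800, (cx,cy)=(1.0000,0.0000)
member 2 (1-2): L=5.4548, (cx,cy)=(0.2574,-0.9663)
member 3 (1-3): L=3.5839, (cx,cy)=(0.9869,0.1613)
member 4 (2-3): L=6.2258, (cx,cy)=(0.3426,0.9395)
member 5 (2-4): L=3.7200, (cx,cy)=(1.0000,0.0000)
member 6 (3-4): L=6.0605, (cx,cy)=(0.2619,-0.9651)
solve A·x = −loads:
  F[0-1] = +3244.1874 N (tension)
  F[0-2] = +2792.8356 N (tension)
  F[1-2] = -2827.9813 N (compression)
  F[1-3] = +1891.4454 N (tension)
  F[2-3] = +2908.7412 N (tension)
  F[2-4] = +1068.3898 N (tension)
  F[3-4] = -4079.9942 N (compression)
  Rx@0 = -3931.6300 N
  Ry@0 = -3037.7457 N
  Ry@4 = +3937.6257 N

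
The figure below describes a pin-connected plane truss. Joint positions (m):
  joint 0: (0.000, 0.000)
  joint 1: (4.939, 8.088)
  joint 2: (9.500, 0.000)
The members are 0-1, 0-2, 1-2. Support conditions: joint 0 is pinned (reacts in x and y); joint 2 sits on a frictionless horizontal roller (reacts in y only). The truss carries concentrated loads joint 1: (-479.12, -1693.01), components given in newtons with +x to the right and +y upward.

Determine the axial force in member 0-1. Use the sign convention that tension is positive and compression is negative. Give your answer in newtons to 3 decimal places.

-1430.342

N=3 nodes, M=3 members, R=3 reactions → 2N=6, M+R=6
member 0 (0-1): L=9.4768, (cx,cy)=(0.5212,0.8535)
member 1 (0-2): L=9.5000, (cx,cy)=(1.0000,0.0000)
member 2 (1-2): L=9.2854, (cx,cy)=(0.4912,-0.8710)
solve A·x = −loads:
  F[0-1] = -1430.3416 N (compression)
  F[0-2] = +266.3286 N (tension)
  F[1-2] = -542.1981 N (compression)
  Rx@0 = +479.1200 N
  Ry@0 = +1220.7306 N
  Ry@2 = +472.2794 N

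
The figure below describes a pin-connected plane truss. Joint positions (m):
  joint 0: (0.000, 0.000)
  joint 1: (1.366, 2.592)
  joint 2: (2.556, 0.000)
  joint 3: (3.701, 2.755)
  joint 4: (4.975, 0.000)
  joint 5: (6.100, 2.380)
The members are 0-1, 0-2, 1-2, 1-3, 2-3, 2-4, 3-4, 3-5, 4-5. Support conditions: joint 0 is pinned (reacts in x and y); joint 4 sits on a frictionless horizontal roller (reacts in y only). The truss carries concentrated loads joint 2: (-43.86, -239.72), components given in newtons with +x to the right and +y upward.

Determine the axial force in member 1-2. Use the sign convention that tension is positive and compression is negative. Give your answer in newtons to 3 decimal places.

119.702

N=6 nodes, M=9 members, R=3 reactions → 2N=12, M+R=12
member 0 (0-1): L=2.9299, (cx,cy)=(0.4662,0.8847)
member 1 (0-2): L=2.5560, (cx,cy)=(1.0000,0.0000)
member 2 (1-2): L=2.8521, (cx,cy)=(0.4172,-0.9088)
member 3 (1-3): L=2.3407, (cx,cy)=(0.9976,0.0696)
member 4 (2-3): L=2.9835, (cx,cy)=(0.3838,0.9234)
member 5 (2-4): L=2.4190, (cx,cy)=(1.0000,0.0000)
member 6 (3-4): L=3.0353, (cx,cy)=(0.4197,-0.9077)
member 7 (3-5): L=2.4281, (cx,cy)=(0.9880,-0.1544)
member 8 (4-5): L=2.6325, (cx,cy)=(0.4274,0.9041)
solve A·x = −loads:
  F[0-1] = -131.7551 N (compression)
  F[0-2] = +17.5675 N (tension)
  F[1-2] = +119.7017 N (tension)
  F[1-3] = -111.6422 N (compression)
  F[2-3] = +141.7932 N (tension)
  F[2-4] = +56.9534 N (tension)
  F[3-4] = -135.6917 N (compression)
  F[3-5] = +0.0000 N (tension)
  F[4-5] = -0.0000 N (compression)
  Rx@0 = +43.8600 N
  Ry@0 = +116.5593 N
  Ry@4 = +123.1607 N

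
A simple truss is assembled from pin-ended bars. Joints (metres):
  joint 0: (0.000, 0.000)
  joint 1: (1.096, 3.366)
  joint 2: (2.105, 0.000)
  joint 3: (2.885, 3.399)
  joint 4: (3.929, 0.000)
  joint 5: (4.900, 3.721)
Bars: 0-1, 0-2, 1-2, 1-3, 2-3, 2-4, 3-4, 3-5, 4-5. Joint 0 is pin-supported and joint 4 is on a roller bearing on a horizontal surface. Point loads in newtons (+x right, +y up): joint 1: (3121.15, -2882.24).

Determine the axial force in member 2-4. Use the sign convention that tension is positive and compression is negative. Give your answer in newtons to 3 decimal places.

N=6 nodes, M=9 members, R=3 reactions → 2N=12, M+R=12
member 0 (0-1): L=3.5399, (cx,cy)=(0.3096,0.9509)
member 1 (0-2): L=2.1050, (cx,cy)=(1.0000,0.0000)
member 2 (1-2): L=3.5140, (cx,cy)=(0.2871,-0.9579)
member 3 (1-3): L=1.7893, (cx,cy)=(0.9998,0.0184)
member 4 (2-3): L=3.4873, (cx,cy)=(0.2237,0.9747)
member 5 (2-4): L=1.8240, (cx,cy)=(1.0000,0.0000)
member 6 (3-4): L=3.5557, (cx,cy)=(0.2936,-0.9559)
member 7 (3-5): L=2.0406, (cx,cy)=(0.9875,0.1578)
member 8 (4-5): L=3.8456, (cx,cy)=(0.2525,0.9676)
solve A·x = −loads:
  F[0-1] = +626.4562 N (tension)
  F[0-2] = +2927.1930 N (tension)
  F[1-2] = -3666.9049 N (compression)
  F[1-3] = -1874.6004 N (compression)
  F[2-3] = +3603.7861 N (tension)
  F[2-4] = +1068.2385 N (tension)
  F[3-4] = -3638.2719 N (compression)
  F[3-5] = -0.0000 N (compression)
  F[4-5] = +0.0000 N (tension)
  Rx@0 = -3121.1500 N
  Ry@0 = -595.6745 N
  Ry@4 = +3477.9145 N

1068.239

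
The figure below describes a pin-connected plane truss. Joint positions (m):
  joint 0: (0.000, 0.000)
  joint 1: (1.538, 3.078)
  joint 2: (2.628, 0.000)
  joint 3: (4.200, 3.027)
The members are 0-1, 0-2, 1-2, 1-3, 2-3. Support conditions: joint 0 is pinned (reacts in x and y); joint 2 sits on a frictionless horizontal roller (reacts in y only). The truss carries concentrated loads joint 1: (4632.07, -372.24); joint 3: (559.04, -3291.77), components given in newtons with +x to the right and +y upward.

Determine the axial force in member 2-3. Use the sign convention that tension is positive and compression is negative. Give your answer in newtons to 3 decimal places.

N=4 nodes, M=5 members, R=3 reactions → 2N=8, M+R=8
member 0 (0-1): L=3.4409, (cx,cy)=(0.4470,0.8945)
member 1 (0-2): L=2.6280, (cx,cy)=(1.0000,0.0000)
member 2 (1-2): L=3.2653, (cx,cy)=(0.3338,-0.9426)
member 3 (1-3): L=2.6625, (cx,cy)=(0.9998,-0.0192)
member 4 (2-3): L=3.4109, (cx,cy)=(0.4609,0.8875)
solve A·x = −loads:
  F[0-1] = +8813.2197 N (tension)
  F[0-2] = +1251.7675 N (tension)
  F[1-2] = -8804.0904 N (compression)
  F[1-3] = +2246.6056 N (tension)
  F[2-3] = -3660.7067 N (compression)
  Rx@0 = -5191.1100 N
  Ry@0 = -7883.8076 N
  Ry@2 = +11547.8176 N

-3660.707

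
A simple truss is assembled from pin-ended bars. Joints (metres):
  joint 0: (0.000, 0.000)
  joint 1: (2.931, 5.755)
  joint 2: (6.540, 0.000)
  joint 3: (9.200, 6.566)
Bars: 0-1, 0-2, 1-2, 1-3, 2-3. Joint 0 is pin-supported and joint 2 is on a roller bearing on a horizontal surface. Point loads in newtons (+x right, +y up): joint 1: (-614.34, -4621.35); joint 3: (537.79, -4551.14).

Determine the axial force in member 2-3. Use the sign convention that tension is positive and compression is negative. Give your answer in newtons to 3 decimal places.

N=4 nodes, M=5 members, R=3 reactions → 2N=8, M+R=8
member 0 (0-1): L=6.4584, (cx,cy)=(0.4538,0.8911)
member 1 (0-2): L=6.5400, (cx,cy)=(1.0000,0.0000)
member 2 (1-2): L=6.7930, (cx,cy)=(0.5313,-0.8472)
member 3 (1-3): L=6.3212, (cx,cy)=(0.9917,0.1283)
member 4 (2-3): L=7.0843, (cx,cy)=(0.3755,0.9268)
solve A·x = −loads:
  F[0-1] = -785.3526 N (compression)
  F[0-2] = +279.8653 N (tension)
  F[1-2] = -4245.0666 N (compression)
  F[1-3] = +2534.1950 N (tension)
  F[2-3] = -5261.2231 N (compression)
  Rx@0 = +76.5500 N
  Ry@0 = +699.8192 N
  Ry@2 = +8472.6708 N

-5261.223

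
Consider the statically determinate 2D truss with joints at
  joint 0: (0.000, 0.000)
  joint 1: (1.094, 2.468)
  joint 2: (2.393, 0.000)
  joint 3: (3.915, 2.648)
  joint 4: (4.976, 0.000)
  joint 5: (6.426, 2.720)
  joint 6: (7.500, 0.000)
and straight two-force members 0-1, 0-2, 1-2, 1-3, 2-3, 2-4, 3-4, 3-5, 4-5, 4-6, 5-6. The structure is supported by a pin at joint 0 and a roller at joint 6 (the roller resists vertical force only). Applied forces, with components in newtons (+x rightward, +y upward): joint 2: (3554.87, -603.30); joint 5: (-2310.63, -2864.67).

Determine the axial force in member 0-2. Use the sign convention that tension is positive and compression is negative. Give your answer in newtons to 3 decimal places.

N=7 nodes, M=11 members, R=3 reactions → 2N=14, M+R=14
member 0 (0-1): L=2.6996, (cx,cy)=(0.4052,0.9142)
member 1 (0-2): L=2.3930, (cx,cy)=(1.0000,0.0000)
member 2 (1-2): L=2.7890, (cx,cy)=(0.4658,-0.8849)
member 3 (1-3): L=2.8267, (cx,cy)=(0.9980,0.0637)
member 4 (2-3): L=3.0542, (cx,cy)=(0.4983,0.8670)
member 5 (2-4): L=2.5830, (cx,cy)=(1.0000,0.0000)
member 6 (3-4): L=2.8527, (cx,cy)=(0.3719,-0.9283)
member 7 (3-5): L=2.5120, (cx,cy)=(0.9996,0.0287)
member 8 (4-5): L=3.0824, (cx,cy)=(0.4704,0.8824)
member 9 (4-6): L=2.5240, (cx,cy)=(1.0000,0.0000)
member 10 (5-6): L=2.9244, (cx,cy)=(0.3673,-0.9301)
solve A·x = −loads:
  F[0-1] = -1814.7028 N (compression)
  F[0-2] = +1979.6386 N (tension)
  F[1-2] = +1762.5638 N (tension)
  F[1-3] = -1559.4975 N (compression)
  F[2-3] = -1103.1383 N (compression)
  F[2-4] = -204.5778 N (compression)
  F[3-4] = +1060.0730 N (tension)
  F[3-5] = -2501.3577 N (compression)
  F[4-5] = -1115.1117 N (compression)
  F[4-6] = +714.2707 N (tension)
  F[5-6] = -1944.8640 N (compression)
  Rx@0 = -1244.2400 N
  Ry@0 = +1659.0163 N
  Ry@6 = +1808.9537 N

1979.639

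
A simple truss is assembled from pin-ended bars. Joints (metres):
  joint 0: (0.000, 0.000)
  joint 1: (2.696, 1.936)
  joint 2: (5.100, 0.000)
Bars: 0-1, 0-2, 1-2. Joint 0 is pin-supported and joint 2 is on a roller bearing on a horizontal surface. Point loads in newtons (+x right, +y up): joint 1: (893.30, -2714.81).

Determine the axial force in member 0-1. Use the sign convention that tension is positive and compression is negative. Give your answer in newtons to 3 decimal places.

N=3 nodes, M=3 members, R=3 reactions → 2N=6, M+R=6
member 0 (0-1): L=3.3191, (cx,cy)=(0.8123,0.5833)
member 1 (0-2): L=5.1000, (cx,cy)=(1.0000,0.0000)
member 2 (1-2): L=3.0866, (cx,cy)=(0.7788,-0.6272)
solve A·x = −loads:
  F[0-1] = -1612.5528 N (compression)
  F[0-2] = +2203.1204 N (tension)
  F[1-2] = -2828.7135 N (compression)
  Rx@0 = -893.3000 N
  Ry@0 = +940.5832 N
  Ry@2 = +1774.2268 N

-1612.553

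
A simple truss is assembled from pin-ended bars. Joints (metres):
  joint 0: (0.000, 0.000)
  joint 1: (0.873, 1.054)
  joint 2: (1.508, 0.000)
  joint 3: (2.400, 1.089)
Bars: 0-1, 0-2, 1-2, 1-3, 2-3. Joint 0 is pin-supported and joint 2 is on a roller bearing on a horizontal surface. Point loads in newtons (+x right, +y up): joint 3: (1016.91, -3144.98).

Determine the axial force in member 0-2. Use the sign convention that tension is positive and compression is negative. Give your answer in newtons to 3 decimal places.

N=4 nodes, M=5 members, R=3 reactions → 2N=8, M+R=8
member 0 (0-1): L=1.3686, (cx,cy)=(0.6379,0.7701)
member 1 (0-2): L=1.5080, (cx,cy)=(1.0000,0.0000)
member 2 (1-2): L=1.2305, (cx,cy)=(0.5160,-0.8566)
member 3 (1-3): L=1.5274, (cx,cy)=(0.9997,0.0229)
member 4 (2-3): L=1.4077, (cx,cy)=(0.6337,0.7736)
solve A·x = −loads:
  F[0-1] = +3369.0917 N (tension)
  F[0-2] = -1132.1719 N (compression)
  F[1-2] = -2931.1736 N (compression)
  F[1-3] = +3662.6715 N (tension)
  F[2-3] = -4173.8256 N (compression)
  Rx@0 = -1016.9100 N
  Ry@0 = -2594.6533 N
  Ry@2 = +5739.6333 N

-1132.172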